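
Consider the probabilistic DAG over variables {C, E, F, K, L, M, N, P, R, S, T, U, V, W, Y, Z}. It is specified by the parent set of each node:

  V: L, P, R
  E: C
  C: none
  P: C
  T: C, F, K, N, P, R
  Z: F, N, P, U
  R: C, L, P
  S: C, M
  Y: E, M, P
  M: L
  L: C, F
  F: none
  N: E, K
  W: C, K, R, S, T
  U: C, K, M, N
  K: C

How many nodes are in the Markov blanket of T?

By definition, MB(T) is built from T's parents, T's children, and the co-parents of T.
T's parents: C, F, K, N, P, R.
T's children: W.
Parents of each child, excluding T:
  W also has parents C, K, R, S.
MB(T) = {C, F, K, N, P, R, S, W}, which has 8 nodes.

8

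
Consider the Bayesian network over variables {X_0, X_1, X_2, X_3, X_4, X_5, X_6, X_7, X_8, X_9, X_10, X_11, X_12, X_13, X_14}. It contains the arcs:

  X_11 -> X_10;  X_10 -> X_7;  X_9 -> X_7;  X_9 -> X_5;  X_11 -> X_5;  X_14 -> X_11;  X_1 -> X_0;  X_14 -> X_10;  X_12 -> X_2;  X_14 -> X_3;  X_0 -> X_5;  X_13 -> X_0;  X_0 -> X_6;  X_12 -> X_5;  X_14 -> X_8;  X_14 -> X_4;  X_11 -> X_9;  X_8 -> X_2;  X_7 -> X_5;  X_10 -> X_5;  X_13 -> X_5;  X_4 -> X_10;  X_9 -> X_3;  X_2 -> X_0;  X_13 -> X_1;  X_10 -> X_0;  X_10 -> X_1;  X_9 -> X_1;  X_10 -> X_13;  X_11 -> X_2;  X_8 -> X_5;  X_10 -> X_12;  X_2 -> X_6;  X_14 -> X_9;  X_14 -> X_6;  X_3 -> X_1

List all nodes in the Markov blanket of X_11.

{X_0, X_2, X_4, X_5, X_7, X_8, X_9, X_10, X_12, X_13, X_14}

X_11 has parent X_14.
X_11 has children X_2, X_5, X_9, X_10.
For each child, the remaining parents (spouses of X_11):
  X_9: X_14
  X_10: X_4, X_14
  X_2: X_8, X_12
  X_5: X_0, X_7, X_8, X_9, X_10, X_12, X_13
Taking the union gives {X_0, X_2, X_4, X_5, X_7, X_8, X_9, X_10, X_12, X_13, X_14}.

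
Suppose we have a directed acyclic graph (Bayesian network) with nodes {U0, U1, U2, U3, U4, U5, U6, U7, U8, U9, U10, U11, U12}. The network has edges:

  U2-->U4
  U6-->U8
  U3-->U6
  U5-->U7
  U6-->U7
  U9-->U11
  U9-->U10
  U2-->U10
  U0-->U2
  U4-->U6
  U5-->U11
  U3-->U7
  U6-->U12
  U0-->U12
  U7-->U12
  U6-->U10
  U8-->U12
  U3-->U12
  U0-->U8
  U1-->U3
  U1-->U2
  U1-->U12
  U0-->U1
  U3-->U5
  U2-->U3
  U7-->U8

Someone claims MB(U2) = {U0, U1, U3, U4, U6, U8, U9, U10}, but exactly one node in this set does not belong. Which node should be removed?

U8

A node's Markov blanket = Pa ∪ Ch ∪ (parents of Ch other than the node itself).
Parents of U2: U0, U1.
Ch(U2) = {U3, U4, U10}.
Other parents of U2's children:
  U3 also has parent U1.
  U4 has no other parent.
  parents(U10) \ {U2} = {U6, U9}.
MB(U2) = {U0, U1, U3, U4, U6, U9, U10}.
U8 is neither a parent, child, nor co-parent of U2, so it does not belong.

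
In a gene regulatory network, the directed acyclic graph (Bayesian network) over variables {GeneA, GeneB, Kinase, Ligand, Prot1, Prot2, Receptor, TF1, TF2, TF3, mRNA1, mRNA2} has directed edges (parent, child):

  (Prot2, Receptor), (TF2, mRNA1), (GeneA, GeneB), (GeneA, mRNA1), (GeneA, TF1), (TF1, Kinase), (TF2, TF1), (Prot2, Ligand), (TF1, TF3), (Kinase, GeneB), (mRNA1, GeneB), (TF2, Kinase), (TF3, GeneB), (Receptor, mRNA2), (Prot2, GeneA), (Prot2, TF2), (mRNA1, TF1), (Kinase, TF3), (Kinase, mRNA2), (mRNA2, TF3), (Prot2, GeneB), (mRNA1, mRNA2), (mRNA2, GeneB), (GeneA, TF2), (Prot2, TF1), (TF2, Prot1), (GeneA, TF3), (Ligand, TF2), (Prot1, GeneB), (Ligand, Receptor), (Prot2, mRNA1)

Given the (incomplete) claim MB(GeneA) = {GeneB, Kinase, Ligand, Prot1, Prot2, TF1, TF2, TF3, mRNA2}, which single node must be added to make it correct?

mRNA1

The Markov blanket of a node is its parents, its children, and the other parents of its children.
Pa(GeneA) = {Prot2}.
Children of GeneA: GeneB, TF1, TF2, TF3, mRNA1.
For each child, the remaining parents (spouses of GeneA):
  parents(TF2) \ {GeneA} = {Ligand, Prot2}.
  parents(mRNA1) \ {GeneA} = {Prot2, TF2}.
  TF1's other parents are Prot2, TF2, mRNA1.
  TF3 also has parents Kinase, TF1, mRNA2.
  GeneB also has parents Kinase, Prot1, Prot2, TF3, mRNA1, mRNA2.
MB(GeneA) = {GeneB, Kinase, Ligand, Prot1, Prot2, TF1, TF2, TF3, mRNA1, mRNA2}.
Comparing with the claimed set, mRNA1 is missing.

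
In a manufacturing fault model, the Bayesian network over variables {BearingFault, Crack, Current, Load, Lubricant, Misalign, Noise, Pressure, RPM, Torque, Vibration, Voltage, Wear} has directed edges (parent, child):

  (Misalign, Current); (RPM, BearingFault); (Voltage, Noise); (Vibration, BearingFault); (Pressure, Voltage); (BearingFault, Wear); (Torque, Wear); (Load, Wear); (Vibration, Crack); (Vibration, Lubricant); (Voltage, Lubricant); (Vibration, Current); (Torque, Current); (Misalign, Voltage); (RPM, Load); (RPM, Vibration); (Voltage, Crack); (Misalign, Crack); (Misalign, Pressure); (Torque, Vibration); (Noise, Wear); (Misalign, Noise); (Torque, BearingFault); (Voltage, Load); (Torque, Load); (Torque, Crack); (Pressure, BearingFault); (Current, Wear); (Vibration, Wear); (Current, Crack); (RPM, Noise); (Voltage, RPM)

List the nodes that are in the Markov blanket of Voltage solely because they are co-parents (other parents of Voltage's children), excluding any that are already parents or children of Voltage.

Children of Voltage: Crack, Load, Lubricant, Noise, RPM.
  RPM: —
  Lubricant: Vibration
  Crack: Current, Misalign, Torque, Vibration
  Load: RPM, Torque
  Noise: Misalign, RPM
Excluding nodes already adjacent to Voltage (Crack, Load, Lubricant, Misalign, Noise, Pressure, RPM), the co-parent-only contribution is {Current, Torque, Vibration}.

{Current, Torque, Vibration}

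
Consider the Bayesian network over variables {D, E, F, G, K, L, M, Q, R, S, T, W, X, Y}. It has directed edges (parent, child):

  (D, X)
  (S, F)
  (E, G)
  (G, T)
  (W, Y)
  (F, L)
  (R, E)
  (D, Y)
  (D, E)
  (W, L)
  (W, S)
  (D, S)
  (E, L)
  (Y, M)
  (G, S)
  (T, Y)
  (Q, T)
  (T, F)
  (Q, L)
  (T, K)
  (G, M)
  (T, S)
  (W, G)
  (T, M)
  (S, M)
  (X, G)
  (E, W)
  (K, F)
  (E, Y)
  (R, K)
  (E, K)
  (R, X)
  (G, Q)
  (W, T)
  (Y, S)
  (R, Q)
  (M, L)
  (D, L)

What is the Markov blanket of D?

Recall MB(v) = parents ∪ children ∪ spouses, where spouses are the other parents of v's children.
D's parents: none.
Ch(D) = {E, L, S, X, Y}.
Parents of each child, excluding D:
  E's other parent is R.
  parents(X) \ {D} = {R}.
  Y's other parents are E, T, W.
  parents(S) \ {D} = {G, T, W, Y}.
  L also has parents E, F, M, Q, W.
MB(D) = {E, F, G, L, M, Q, R, S, T, W, X, Y}.

{E, F, G, L, M, Q, R, S, T, W, X, Y}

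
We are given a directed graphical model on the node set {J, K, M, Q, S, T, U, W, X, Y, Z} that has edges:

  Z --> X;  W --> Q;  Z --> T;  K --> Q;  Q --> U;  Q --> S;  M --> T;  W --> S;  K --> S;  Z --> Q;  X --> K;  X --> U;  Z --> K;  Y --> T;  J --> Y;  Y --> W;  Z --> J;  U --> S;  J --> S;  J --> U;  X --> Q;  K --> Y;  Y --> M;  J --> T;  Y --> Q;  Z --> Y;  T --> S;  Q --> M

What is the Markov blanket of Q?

{J, K, M, S, T, U, W, X, Y, Z}

The Markov blanket of a node is its parents, its children, and the other parents of its children.
Pa(Q) = {K, W, X, Y, Z}.
Q has children M, S, U.
Other parents of Q's children:
  parents(M) \ {Q} = {Y}.
  U's other parents are J, X.
  S also has parents J, K, T, U, W.
Union: {K, W, X, Y, Z} ∪ {M, S, U} ∪ {J, K, T, U, W, X, Y} = {J, K, M, S, T, U, W, X, Y, Z}.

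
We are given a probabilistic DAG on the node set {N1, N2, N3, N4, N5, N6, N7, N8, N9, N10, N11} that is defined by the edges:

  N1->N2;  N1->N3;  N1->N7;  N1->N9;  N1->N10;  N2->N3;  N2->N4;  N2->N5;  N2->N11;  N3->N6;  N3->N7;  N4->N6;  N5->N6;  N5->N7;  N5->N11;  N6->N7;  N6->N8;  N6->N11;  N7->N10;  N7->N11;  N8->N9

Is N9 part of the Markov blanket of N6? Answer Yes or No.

By definition, MB(N6) is built from N6's parents, N6's children, and the co-parents of N6.
N6 has parents N3, N4, N5.
Children of N6: N7, N8, N11.
Parents of each child, excluding N6:
  N7: N1, N3, N5
  N8: —
  N11: N2, N5, N7
MB(N6) = {N1, N2, N3, N4, N5, N7, N8, N11}; N9 is not in this set.

No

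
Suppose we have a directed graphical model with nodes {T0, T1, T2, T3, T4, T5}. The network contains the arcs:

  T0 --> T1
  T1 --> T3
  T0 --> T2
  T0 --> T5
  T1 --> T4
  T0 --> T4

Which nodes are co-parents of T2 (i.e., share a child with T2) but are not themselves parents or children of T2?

{}

T2 has no children, so it has no co-parents. The set is empty.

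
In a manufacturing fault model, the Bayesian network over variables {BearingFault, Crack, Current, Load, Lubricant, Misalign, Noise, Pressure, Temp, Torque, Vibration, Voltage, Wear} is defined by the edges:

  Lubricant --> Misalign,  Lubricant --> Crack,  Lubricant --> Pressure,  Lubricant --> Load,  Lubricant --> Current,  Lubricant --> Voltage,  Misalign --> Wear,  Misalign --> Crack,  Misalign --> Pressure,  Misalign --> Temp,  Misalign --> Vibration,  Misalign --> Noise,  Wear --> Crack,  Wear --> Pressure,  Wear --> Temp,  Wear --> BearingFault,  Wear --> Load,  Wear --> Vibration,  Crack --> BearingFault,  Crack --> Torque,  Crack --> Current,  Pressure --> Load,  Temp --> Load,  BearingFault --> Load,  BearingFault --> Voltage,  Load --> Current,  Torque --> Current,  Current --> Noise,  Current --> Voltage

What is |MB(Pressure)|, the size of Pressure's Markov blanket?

By definition, MB(Pressure) is built from Pressure's parents, Pressure's children, and the co-parents of Pressure.
Pressure's parents: Lubricant, Misalign, Wear.
Pressure has child Load.
Co-parents of Pressure (other parents of its children):
  Load also has parents BearingFault, Lubricant, Temp, Wear.
MB(Pressure) = {BearingFault, Load, Lubricant, Misalign, Temp, Wear}, which has 6 nodes.

6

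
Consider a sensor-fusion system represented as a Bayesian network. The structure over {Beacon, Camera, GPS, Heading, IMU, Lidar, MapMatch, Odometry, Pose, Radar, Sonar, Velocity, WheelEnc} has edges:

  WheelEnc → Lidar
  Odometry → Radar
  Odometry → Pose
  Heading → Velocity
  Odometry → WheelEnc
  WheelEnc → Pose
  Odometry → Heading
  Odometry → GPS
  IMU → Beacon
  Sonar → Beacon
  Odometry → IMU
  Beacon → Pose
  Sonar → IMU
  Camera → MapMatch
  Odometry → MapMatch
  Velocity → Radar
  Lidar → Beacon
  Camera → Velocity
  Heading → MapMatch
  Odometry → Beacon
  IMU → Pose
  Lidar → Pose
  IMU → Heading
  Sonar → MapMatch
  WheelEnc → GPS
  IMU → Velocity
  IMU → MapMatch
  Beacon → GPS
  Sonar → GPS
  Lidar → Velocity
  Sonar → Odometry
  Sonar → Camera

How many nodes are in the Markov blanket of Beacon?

7

The Markov blanket of a node is its parents, its children, and the other parents of its children.
Ch(Beacon) = {GPS, Pose}.
Pa(Beacon) = {IMU, Lidar, Odometry, Sonar}.
Co-parents of Beacon (other parents of its children):
  GPS's other parents are Odometry, Sonar, WheelEnc.
  Pose's other parents are IMU, Lidar, Odometry, WheelEnc.
MB(Beacon) = {GPS, IMU, Lidar, Odometry, Pose, Sonar, WheelEnc}, which has 7 nodes.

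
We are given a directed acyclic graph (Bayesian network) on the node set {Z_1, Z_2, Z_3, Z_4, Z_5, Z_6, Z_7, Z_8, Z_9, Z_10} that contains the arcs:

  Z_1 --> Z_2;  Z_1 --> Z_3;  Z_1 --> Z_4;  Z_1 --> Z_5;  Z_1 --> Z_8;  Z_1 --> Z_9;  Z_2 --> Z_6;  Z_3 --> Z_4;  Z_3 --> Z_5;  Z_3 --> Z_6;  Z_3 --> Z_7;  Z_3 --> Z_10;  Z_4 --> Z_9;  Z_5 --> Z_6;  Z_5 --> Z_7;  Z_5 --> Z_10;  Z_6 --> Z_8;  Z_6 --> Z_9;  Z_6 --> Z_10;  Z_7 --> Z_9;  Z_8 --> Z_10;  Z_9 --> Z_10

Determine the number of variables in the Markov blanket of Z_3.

9

Z_3 has parent Z_1.
Children of Z_3: Z_4, Z_5, Z_6, Z_7, Z_10.
Other parents of Z_3's children:
  Z_4: Z_1
  Z_5: Z_1
  Z_6: Z_2, Z_5
  Z_7: Z_5
  Z_10: Z_5, Z_6, Z_8, Z_9
MB(Z_3) = {Z_1, Z_2, Z_4, Z_5, Z_6, Z_7, Z_8, Z_9, Z_10}, which has 9 nodes.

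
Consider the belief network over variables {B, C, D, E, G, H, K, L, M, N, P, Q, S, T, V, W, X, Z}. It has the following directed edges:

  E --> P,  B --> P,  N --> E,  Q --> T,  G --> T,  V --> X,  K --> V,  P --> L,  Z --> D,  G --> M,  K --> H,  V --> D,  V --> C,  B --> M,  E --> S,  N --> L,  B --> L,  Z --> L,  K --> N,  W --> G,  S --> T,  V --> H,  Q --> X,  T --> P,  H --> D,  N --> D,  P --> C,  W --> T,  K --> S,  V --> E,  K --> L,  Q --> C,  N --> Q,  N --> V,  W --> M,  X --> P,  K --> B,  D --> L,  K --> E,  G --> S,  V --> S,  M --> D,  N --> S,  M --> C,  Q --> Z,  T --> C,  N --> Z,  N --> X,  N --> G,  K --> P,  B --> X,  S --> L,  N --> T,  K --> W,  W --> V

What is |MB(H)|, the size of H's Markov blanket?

H's children: D.
Pa(H) = {K, V}.
Co-parents of H (other parents of its children):
  parents(D) \ {H} = {M, N, V, Z}.
MB(H) = {D, K, M, N, V, Z}, which has 6 nodes.

6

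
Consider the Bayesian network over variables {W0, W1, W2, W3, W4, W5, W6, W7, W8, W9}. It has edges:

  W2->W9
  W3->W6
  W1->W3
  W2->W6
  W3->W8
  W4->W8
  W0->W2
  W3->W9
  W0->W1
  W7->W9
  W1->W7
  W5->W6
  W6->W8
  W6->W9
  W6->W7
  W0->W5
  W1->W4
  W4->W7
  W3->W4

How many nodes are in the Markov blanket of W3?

The Markov blanket of a node is its parents, its children, and the other parents of its children.
Pa(W3) = {W1}.
Ch(W3) = {W4, W6, W8, W9}.
Other parents of W3's children:
  parents(W4) \ {W3} = {W1}.
  W6 also has parents W2, W5.
  W8 also has parents W4, W6.
  W9's other parents are W2, W6, W7.
MB(W3) = {W1, W2, W4, W5, W6, W7, W8, W9}, which has 8 nodes.

8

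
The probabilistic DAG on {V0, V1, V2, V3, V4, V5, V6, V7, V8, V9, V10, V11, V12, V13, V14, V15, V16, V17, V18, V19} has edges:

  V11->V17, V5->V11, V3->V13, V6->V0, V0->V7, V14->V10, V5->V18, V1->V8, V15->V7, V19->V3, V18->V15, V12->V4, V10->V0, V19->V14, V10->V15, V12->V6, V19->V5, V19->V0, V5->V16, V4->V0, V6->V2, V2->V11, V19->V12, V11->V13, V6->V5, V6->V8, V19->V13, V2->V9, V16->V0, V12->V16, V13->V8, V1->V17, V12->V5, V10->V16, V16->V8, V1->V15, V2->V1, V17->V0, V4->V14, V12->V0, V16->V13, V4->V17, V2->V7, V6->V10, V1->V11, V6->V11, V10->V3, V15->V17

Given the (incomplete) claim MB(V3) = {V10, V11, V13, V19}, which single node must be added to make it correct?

V16

Pa(V3) = {V10, V19}.
Children of V3: V13.
Parents of each child, excluding V3:
  V13: V11, V16, V19
MB(V3) = {V10, V11, V13, V16, V19}.
Comparing with the claimed set, V16 is missing.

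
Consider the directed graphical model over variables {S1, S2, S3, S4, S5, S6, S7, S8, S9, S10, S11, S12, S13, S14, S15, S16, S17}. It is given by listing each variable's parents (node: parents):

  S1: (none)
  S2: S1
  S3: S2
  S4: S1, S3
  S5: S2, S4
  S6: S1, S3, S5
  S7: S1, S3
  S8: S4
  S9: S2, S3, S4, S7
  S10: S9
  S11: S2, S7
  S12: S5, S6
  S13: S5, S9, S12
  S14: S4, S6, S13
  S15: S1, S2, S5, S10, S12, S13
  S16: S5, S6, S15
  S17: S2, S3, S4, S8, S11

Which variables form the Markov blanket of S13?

S13's parents: S5, S9, S12.
S13's children: S14, S15.
Co-parents of S13 (other parents of its children):
  S14 also has parents S4, S6.
  S15's other parents are S1, S2, S5, S10, S12.
MB(S13) = {S1, S2, S4, S5, S6, S9, S10, S12, S14, S15}.

{S1, S2, S4, S5, S6, S9, S10, S12, S14, S15}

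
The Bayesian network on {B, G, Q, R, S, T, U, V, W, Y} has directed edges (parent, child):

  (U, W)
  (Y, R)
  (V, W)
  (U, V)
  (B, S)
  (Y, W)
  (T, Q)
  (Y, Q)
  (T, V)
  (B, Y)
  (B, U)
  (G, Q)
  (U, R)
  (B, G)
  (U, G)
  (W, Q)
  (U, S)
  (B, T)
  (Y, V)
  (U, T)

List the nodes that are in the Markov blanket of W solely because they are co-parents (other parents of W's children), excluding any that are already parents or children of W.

Children of W: Q.
  Q: G, T, Y
Excluding nodes already adjacent to W (Q, U, V, Y), the co-parent-only contribution is {G, T}.

{G, T}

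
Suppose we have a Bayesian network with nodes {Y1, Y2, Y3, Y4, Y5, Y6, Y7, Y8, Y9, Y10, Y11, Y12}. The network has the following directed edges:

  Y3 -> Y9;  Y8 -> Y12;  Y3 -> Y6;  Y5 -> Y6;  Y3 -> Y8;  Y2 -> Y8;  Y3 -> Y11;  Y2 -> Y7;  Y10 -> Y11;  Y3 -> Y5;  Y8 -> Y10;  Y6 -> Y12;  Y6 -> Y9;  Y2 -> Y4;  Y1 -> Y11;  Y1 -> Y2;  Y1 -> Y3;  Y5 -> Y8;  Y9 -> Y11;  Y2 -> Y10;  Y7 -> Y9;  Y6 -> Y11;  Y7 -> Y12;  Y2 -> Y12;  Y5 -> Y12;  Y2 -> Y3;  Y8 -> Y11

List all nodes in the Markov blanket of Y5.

{Y2, Y3, Y6, Y7, Y8, Y12}

The Markov blanket of a node is its parents, its children, and the other parents of its children.
Y5's parents: Y3.
Children of Y5: Y6, Y8, Y12.
Other parents of Y5's children:
  Y6 also has parent Y3.
  parents(Y8) \ {Y5} = {Y2, Y3}.
  Y12 also has parents Y2, Y6, Y7, Y8.
Taking the union gives {Y2, Y3, Y6, Y7, Y8, Y12}.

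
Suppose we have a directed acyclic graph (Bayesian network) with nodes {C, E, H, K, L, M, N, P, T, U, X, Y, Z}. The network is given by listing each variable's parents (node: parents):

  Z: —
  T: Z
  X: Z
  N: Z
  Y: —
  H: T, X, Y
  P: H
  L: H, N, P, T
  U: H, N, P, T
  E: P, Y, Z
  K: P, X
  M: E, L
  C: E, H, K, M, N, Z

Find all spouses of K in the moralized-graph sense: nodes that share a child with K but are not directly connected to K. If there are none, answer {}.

{E, H, M, N, Z}

Children of K: C.
  C: E, H, M, N, Z
Excluding nodes already adjacent to K (C, P, X), the co-parent-only contribution is {E, H, M, N, Z}.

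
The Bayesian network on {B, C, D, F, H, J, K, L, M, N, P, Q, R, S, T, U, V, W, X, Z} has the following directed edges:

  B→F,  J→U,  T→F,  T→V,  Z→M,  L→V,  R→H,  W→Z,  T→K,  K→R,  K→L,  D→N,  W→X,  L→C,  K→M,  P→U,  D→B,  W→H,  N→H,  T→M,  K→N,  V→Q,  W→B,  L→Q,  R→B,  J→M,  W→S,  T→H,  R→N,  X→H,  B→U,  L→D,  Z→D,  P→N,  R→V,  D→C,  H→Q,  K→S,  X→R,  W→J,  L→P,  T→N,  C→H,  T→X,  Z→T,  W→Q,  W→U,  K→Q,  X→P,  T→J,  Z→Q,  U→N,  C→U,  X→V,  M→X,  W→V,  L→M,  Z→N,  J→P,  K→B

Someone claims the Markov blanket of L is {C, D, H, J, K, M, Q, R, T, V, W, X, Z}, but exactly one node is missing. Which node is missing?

P

The Markov blanket of a node is its parents, its children, and the other parents of its children.
L's parents: K.
Children of L: C, D, M, P, Q, V.
Co-parents of L (other parents of its children):
  M also has parents J, K, T, Z.
  P's other parents are J, X.
  V's other parents are R, T, W, X.
  D's other parent is Z.
  parents(C) \ {L} = {D}.
  Q's other parents are H, K, V, W, Z.
MB(L) = {C, D, H, J, K, M, P, Q, R, T, V, W, X, Z}.
Comparing with the claimed set, P is missing.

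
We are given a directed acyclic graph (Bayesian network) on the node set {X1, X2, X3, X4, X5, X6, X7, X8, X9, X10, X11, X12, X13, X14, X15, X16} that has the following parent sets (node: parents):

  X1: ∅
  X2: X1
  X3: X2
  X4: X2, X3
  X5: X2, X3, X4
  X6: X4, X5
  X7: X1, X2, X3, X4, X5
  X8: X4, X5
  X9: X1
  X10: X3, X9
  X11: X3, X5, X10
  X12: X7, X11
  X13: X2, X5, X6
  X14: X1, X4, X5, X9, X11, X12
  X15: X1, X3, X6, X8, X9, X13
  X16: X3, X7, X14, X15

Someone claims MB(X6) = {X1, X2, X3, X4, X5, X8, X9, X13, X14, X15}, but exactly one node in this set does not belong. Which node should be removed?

Recall MB(v) = parents ∪ children ∪ spouses, where spouses are the other parents of v's children.
X6's children: X13, X15.
X6's parents: X4, X5.
Other parents of X6's children:
  X13 also has parents X2, X5.
  X15 also has parents X1, X3, X8, X9, X13.
MB(X6) = {X1, X2, X3, X4, X5, X8, X9, X13, X15}.
X14 is neither a parent, child, nor co-parent of X6, so it does not belong.

X14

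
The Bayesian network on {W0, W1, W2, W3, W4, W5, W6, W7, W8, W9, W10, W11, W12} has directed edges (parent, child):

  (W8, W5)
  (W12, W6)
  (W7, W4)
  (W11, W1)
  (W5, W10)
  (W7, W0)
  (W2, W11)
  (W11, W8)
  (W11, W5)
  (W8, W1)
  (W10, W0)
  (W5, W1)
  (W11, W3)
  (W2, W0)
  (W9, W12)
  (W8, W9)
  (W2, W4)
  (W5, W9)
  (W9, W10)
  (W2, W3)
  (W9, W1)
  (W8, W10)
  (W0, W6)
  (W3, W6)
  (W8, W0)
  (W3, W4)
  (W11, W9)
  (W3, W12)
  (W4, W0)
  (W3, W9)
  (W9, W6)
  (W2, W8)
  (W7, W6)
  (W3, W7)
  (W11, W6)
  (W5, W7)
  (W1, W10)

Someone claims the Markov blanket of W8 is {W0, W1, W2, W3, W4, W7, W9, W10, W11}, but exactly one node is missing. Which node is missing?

W5

W8 has parents W2, W11.
Children of W8: W0, W1, W5, W9, W10.
Co-parents of W8 (other parents of its children):
  W5: W11
  W9: W3, W5, W11
  W1: W5, W9, W11
  W10: W1, W5, W9
  W0: W2, W4, W7, W10
MB(W8) = {W0, W1, W2, W3, W4, W5, W7, W9, W10, W11}.
Comparing with the claimed set, W5 is missing.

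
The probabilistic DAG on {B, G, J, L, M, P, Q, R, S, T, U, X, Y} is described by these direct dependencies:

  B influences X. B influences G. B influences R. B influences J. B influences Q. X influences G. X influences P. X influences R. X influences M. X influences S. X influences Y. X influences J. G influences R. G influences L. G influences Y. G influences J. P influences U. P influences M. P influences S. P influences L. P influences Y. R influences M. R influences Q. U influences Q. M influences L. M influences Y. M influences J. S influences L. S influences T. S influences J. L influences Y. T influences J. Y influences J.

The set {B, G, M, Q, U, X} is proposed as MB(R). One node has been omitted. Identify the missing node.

R has children M, Q.
R's parents: B, G, X.
Other parents of R's children:
  M: P, X
  Q: B, U
MB(R) = {B, G, M, P, Q, U, X}.
Comparing with the claimed set, P is missing.

P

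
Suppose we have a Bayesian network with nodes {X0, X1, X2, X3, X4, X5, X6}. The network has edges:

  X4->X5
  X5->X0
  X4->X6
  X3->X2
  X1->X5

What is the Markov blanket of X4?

{X1, X5, X6}

A node's Markov blanket = Pa ∪ Ch ∪ (parents of Ch other than the node itself).
X4's parents: none.
Children of X4: X5, X6.
Co-parents of X4 (other parents of its children):
  X5: X1
  X6: —
MB(X4) = {X1, X5, X6}.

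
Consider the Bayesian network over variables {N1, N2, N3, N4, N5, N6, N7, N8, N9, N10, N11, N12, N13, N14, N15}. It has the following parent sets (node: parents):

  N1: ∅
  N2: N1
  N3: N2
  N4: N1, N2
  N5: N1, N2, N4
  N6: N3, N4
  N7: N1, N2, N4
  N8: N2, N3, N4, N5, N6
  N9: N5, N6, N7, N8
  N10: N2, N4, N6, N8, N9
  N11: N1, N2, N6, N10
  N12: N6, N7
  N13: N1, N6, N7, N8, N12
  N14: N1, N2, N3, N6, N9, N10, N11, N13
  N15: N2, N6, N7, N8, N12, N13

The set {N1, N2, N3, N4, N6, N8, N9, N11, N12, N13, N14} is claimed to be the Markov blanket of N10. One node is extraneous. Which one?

N12

N10's parents: N2, N4, N6, N8, N9.
N10's children: N11, N14.
For each child, the remaining parents (spouses of N10):
  N11: N1, N2, N6
  N14: N1, N2, N3, N6, N9, N11, N13
MB(N10) = {N1, N2, N3, N4, N6, N8, N9, N11, N13, N14}.
N12 is neither a parent, child, nor co-parent of N10, so it does not belong.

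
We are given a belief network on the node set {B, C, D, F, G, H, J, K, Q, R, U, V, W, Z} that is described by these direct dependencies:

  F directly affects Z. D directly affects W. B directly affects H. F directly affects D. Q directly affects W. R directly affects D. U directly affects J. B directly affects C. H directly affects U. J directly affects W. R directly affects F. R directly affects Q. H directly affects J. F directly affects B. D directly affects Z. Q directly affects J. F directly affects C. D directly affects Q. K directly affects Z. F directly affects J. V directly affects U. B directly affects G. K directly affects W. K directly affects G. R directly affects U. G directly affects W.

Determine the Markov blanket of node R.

{D, F, H, Q, U, V}

The Markov blanket of a node is its parents, its children, and the other parents of its children.
R has no parents.
R's children: D, F, Q, U.
Co-parents of R (other parents of its children):
  F: no additional parents.
  parents(D) \ {R} = {F}.
  parents(Q) \ {R} = {D}.
  parents(U) \ {R} = {H, V}.
Union: {} ∪ {D, F, Q, U} ∪ {D, F, H, V} = {D, F, H, Q, U, V}.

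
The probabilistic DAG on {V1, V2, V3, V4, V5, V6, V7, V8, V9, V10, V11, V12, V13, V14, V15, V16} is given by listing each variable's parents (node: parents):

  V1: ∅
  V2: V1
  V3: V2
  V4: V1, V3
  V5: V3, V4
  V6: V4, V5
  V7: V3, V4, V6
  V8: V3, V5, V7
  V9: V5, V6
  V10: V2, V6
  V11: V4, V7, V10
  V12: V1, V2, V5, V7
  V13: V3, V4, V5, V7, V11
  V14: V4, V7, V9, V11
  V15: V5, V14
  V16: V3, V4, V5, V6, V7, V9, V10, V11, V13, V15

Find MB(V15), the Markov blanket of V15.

V15 has parents V5, V14.
V15 has child V16.
Co-parents of V15 (other parents of its children):
  V16 also has parents V3, V4, V5, V6, V7, V9, V10, V11, V13.
MB(V15) = {V3, V4, V5, V6, V7, V9, V10, V11, V13, V14, V16}.

{V3, V4, V5, V6, V7, V9, V10, V11, V13, V14, V16}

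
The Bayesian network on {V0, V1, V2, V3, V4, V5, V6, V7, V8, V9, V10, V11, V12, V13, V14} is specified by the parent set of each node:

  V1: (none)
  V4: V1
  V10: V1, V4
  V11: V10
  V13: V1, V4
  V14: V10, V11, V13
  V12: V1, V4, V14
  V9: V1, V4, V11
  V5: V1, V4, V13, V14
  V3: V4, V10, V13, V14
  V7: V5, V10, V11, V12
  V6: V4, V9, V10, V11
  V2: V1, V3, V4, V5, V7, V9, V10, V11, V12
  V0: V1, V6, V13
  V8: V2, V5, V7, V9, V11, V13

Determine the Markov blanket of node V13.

By definition, MB(V13) is built from V13's parents, V13's children, and the co-parents of V13.
Ch(V13) = {V0, V3, V5, V8, V14}.
Parents of V13: V1, V4.
Parents of each child, excluding V13:
  V14's other parents are V10, V11.
  V5 also has parents V1, V4, V14.
  V3 also has parents V4, V10, V14.
  parents(V0) \ {V13} = {V1, V6}.
  V8's other parents are V2, V5, V7, V9, V11.
So the Markov blanket of V13 is {V0, V1, V2, V3, V4, V5, V6, V7, V8, V9, V10, V11, V14}.

{V0, V1, V2, V3, V4, V5, V6, V7, V8, V9, V10, V11, V14}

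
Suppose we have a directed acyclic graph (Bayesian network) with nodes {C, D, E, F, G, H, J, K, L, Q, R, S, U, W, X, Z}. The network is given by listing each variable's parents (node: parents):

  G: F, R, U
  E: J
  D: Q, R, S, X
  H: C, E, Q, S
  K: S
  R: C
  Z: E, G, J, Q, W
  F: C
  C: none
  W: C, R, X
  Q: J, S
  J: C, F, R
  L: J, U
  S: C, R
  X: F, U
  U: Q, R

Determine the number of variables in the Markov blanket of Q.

12

Recall MB(v) = parents ∪ children ∪ spouses, where spouses are the other parents of v's children.
Q has parents J, S.
Q has children D, H, U, Z.
Other parents of Q's children:
  parents(U) \ {Q} = {R}.
  parents(H) \ {Q} = {C, E, S}.
  D's other parents are R, S, X.
  Z also has parents E, G, J, W.
MB(Q) = {C, D, E, G, H, J, R, S, U, W, X, Z}, which has 12 nodes.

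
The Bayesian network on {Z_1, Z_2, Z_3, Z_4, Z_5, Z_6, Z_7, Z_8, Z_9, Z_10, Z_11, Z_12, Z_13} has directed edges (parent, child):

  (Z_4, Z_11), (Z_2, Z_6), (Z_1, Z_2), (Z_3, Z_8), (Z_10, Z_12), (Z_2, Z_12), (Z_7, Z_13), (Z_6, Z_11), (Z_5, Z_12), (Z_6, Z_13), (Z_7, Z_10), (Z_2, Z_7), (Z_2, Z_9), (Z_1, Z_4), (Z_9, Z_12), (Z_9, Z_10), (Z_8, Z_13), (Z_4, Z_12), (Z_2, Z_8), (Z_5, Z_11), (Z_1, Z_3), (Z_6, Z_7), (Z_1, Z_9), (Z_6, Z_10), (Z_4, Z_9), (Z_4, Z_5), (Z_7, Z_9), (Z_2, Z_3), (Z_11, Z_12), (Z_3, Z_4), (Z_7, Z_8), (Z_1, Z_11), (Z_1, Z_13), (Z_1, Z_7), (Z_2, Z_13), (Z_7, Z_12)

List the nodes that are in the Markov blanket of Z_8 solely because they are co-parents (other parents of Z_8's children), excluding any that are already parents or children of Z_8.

{Z_1, Z_6}

Children of Z_8: Z_13.
  Z_13's other parents are Z_1, Z_2, Z_6, Z_7.
Excluding nodes already adjacent to Z_8 (Z_2, Z_3, Z_7, Z_13), the co-parent-only contribution is {Z_1, Z_6}.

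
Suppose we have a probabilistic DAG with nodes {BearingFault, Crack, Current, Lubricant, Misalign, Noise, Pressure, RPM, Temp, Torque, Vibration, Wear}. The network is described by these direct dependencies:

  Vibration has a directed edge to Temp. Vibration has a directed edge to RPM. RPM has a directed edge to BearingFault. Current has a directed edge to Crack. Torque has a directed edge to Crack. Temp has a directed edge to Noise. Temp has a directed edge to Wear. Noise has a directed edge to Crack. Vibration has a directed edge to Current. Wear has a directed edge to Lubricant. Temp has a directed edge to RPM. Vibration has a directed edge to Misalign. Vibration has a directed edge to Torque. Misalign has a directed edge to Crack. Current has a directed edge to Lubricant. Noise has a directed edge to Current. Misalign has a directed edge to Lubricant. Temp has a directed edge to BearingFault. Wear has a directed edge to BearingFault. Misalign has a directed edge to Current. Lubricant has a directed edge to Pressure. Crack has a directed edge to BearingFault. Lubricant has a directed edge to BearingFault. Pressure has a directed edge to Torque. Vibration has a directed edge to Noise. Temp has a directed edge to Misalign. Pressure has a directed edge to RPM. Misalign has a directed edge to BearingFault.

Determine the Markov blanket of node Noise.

The Markov blanket of a node is its parents, its children, and the other parents of its children.
Pa(Noise) = {Temp, Vibration}.
Noise has children Crack, Current.
Parents of each child, excluding Noise:
  Current's other parents are Misalign, Vibration.
  Crack's other parents are Current, Misalign, Torque.
MB(Noise) = {Crack, Current, Misalign, Temp, Torque, Vibration}.

{Crack, Current, Misalign, Temp, Torque, Vibration}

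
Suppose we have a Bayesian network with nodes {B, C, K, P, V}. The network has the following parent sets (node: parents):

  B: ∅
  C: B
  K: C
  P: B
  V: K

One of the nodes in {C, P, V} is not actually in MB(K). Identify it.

P

Children of K: V.
Pa(K) = {C}.
Co-parents of K (other parents of its children):
  V: —
MB(K) = {C, V}.
P is neither a parent, child, nor co-parent of K, so it does not belong.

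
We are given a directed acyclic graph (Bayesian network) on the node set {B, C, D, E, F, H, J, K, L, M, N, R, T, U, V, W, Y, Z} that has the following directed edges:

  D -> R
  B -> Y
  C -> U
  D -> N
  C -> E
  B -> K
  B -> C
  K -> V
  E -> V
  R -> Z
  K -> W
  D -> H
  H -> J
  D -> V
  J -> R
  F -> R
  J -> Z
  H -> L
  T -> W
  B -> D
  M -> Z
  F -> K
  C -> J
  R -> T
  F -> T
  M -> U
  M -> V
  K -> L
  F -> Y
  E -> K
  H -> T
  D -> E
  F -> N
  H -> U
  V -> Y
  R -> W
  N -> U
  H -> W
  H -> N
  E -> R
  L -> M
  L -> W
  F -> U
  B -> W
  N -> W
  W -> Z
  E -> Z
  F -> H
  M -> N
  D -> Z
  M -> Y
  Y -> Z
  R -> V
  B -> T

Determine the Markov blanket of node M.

{B, C, D, E, F, H, J, K, L, N, R, U, V, W, Y, Z}

The Markov blanket of a node is its parents, its children, and the other parents of its children.
M has parent L.
Children of M: N, U, V, Y, Z.
For each child, the remaining parents (spouses of M):
  parents(N) \ {M} = {D, F, H}.
  parents(U) \ {M} = {C, F, H, N}.
  V's other parents are D, E, K, R.
  Y also has parents B, F, V.
  Z's other parents are D, E, J, R, W, Y.
Union: {L} ∪ {N, U, V, Y, Z} ∪ {B, C, D, E, F, H, J, K, N, R, V, W, Y} = {B, C, D, E, F, H, J, K, L, N, R, U, V, W, Y, Z}.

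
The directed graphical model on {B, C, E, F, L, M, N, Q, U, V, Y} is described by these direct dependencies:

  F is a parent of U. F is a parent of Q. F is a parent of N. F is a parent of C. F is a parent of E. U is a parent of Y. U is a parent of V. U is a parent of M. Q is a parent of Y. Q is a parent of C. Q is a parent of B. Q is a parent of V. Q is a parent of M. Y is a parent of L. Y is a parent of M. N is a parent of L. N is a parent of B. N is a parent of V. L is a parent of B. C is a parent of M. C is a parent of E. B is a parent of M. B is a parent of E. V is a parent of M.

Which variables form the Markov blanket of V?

{B, C, M, N, Q, U, Y}

By definition, MB(V) is built from V's parents, V's children, and the co-parents of V.
Parents of V: N, Q, U.
Children of V: M.
For each child, the remaining parents (spouses of V):
  M also has parents B, C, Q, U, Y.
So the Markov blanket of V is {B, C, M, N, Q, U, Y}.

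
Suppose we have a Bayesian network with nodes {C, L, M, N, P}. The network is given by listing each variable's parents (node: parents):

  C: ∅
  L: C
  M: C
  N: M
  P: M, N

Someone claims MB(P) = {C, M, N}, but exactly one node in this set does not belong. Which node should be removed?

P's parents: M, N.
Children of P: none.
With no children, P has no spouses; the co-parent set is empty.
MB(P) = {M, N}.
C is neither a parent, child, nor co-parent of P, so it does not belong.

C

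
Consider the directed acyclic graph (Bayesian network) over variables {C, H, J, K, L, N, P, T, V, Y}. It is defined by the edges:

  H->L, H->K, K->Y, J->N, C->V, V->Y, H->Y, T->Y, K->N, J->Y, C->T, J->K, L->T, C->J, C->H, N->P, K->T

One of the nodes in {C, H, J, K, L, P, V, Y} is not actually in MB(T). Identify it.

P

T has parents C, K, L.
T has child Y.
For each child, the remaining parents (spouses of T):
  Y: H, J, K, V
MB(T) = {C, H, J, K, L, V, Y}.
P is neither a parent, child, nor co-parent of T, so it does not belong.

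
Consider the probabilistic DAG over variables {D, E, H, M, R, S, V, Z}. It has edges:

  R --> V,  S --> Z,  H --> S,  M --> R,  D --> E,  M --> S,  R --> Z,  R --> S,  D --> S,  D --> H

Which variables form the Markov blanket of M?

M's children: R, S.
M has no parents.
Other parents of M's children:
  R: —
  S: D, H, R
MB(M) = {D, H, R, S}.

{D, H, R, S}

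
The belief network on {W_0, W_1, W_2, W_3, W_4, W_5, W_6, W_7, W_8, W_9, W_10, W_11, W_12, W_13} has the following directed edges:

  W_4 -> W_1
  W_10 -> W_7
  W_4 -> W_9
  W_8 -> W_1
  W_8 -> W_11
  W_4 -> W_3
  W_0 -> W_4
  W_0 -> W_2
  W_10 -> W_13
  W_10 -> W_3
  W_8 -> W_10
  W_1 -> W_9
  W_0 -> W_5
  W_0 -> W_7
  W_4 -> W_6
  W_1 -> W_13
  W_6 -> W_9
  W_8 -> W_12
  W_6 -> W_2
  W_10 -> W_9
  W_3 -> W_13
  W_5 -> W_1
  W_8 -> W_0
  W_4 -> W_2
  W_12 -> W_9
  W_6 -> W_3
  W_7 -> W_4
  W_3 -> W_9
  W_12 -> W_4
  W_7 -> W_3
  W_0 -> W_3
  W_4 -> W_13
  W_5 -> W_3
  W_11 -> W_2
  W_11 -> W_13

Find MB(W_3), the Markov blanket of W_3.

{W_0, W_1, W_4, W_5, W_6, W_7, W_9, W_10, W_11, W_12, W_13}

W_3's parents: W_0, W_4, W_5, W_6, W_7, W_10.
W_3 has children W_9, W_13.
Parents of each child, excluding W_3:
  W_13: W_1, W_4, W_10, W_11
  W_9: W_1, W_4, W_6, W_10, W_12
So the Markov blanket of W_3 is {W_0, W_1, W_4, W_5, W_6, W_7, W_9, W_10, W_11, W_12, W_13}.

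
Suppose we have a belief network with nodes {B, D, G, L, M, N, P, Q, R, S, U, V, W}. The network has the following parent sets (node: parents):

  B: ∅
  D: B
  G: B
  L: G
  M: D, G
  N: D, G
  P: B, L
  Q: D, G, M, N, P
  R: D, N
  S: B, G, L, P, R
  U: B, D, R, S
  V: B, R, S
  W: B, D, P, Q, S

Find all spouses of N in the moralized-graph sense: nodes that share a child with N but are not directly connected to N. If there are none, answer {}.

Children of N: Q, R.
  Q also has parents D, G, M, P.
  R also has parent D.
Excluding nodes already adjacent to N (D, G, Q, R), the co-parent-only contribution is {M, P}.

{M, P}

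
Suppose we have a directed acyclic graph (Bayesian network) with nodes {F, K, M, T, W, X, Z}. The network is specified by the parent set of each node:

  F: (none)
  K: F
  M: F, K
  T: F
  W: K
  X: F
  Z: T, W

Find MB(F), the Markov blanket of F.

{K, M, T, X}

Parents of F: none.
F's children: K, M, T, X.
Co-parents of F (other parents of its children):
  K: no additional parents.
  M's other parent is K.
  T: no additional parents.
  X has no other parent.
Taking the union gives {K, M, T, X}.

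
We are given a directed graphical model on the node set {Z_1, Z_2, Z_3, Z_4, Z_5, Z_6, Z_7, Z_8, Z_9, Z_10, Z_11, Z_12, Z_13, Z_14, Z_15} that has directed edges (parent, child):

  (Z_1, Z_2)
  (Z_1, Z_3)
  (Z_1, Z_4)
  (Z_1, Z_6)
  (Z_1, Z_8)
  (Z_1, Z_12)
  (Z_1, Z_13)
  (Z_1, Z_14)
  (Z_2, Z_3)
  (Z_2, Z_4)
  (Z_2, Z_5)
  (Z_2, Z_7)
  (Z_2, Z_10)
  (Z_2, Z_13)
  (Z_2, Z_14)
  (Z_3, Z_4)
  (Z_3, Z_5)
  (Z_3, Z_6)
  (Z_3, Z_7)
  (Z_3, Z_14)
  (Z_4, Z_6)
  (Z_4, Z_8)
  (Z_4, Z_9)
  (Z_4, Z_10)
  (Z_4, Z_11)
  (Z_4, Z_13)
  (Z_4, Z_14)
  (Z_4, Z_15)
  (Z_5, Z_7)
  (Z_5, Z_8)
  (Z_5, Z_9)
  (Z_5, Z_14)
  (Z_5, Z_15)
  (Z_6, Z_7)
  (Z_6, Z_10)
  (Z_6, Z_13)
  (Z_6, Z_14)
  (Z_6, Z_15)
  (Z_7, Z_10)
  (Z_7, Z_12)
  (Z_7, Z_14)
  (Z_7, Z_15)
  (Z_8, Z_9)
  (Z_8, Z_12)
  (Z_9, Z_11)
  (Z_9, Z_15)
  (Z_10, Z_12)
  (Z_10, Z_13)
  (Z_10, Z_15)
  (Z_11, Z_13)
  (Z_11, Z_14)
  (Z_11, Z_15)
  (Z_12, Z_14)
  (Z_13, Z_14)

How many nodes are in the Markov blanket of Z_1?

12

The Markov blanket of a node is its parents, its children, and the other parents of its children.
Z_1's children: Z_2, Z_3, Z_4, Z_6, Z_8, Z_12, Z_13, Z_14.
Z_1's parents: none.
Other parents of Z_1's children:
  Z_2: —
  Z_3: Z_2
  Z_4: Z_2, Z_3
  Z_6: Z_3, Z_4
  Z_8: Z_4, Z_5
  Z_12: Z_7, Z_8, Z_10
  Z_13: Z_2, Z_4, Z_6, Z_10, Z_11
  Z_14: Z_2, Z_3, Z_4, Z_5, Z_6, Z_7, Z_11, Z_12, Z_13
MB(Z_1) = {Z_2, Z_3, Z_4, Z_5, Z_6, Z_7, Z_8, Z_10, Z_11, Z_12, Z_13, Z_14}, which has 12 nodes.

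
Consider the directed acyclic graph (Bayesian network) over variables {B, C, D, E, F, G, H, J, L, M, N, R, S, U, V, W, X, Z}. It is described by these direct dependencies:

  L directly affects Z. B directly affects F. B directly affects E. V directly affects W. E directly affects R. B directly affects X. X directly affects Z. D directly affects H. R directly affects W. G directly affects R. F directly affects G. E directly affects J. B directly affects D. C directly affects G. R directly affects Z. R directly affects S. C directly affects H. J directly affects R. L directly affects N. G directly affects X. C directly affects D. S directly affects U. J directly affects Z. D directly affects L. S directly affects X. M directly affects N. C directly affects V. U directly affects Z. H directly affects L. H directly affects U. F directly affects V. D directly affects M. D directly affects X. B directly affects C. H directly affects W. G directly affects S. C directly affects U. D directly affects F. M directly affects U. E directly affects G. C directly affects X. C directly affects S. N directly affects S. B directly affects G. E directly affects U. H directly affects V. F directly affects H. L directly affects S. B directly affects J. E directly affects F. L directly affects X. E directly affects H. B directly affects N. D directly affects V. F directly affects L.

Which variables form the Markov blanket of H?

{C, D, E, F, L, M, R, S, U, V, W}

A node's Markov blanket = Pa ∪ Ch ∪ (parents of Ch other than the node itself).
H has parents C, D, E, F.
H has children L, U, V, W.
Co-parents of H (other parents of its children):
  L also has parents D, F.
  U also has parents C, E, M, S.
  V also has parents C, D, F.
  W's other parents are R, V.
Union: {C, D, E, F} ∪ {L, U, V, W} ∪ {C, D, E, F, M, R, S, V} = {C, D, E, F, L, M, R, S, U, V, W}.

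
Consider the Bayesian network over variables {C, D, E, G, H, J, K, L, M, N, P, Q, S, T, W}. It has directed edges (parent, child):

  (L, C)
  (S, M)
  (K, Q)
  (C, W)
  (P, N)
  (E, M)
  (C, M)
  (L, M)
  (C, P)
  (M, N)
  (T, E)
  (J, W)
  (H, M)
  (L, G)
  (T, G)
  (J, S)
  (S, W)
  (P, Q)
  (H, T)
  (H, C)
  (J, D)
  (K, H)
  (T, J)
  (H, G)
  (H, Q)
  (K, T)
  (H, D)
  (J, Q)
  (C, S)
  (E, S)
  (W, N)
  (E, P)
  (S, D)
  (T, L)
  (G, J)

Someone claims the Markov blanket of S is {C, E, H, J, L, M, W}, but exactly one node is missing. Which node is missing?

Parents of S: C, E, J.
Children of S: D, M, W.
For each child, the remaining parents (spouses of S):
  W: C, J
  M: C, E, H, L
  D: H, J
MB(S) = {C, D, E, H, J, L, M, W}.
Comparing with the claimed set, D is missing.

D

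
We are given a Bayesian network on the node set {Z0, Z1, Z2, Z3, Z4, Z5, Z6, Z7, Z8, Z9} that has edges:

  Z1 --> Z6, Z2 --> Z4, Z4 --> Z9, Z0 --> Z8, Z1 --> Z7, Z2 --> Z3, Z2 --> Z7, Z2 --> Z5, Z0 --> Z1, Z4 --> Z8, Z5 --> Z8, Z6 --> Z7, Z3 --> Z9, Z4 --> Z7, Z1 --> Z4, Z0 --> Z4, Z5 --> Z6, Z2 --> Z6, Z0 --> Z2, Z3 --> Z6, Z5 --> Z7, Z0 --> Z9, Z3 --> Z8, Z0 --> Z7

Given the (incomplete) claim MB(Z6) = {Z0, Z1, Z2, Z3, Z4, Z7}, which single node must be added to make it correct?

By definition, MB(Z6) is built from Z6's parents, Z6's children, and the co-parents of Z6.
Ch(Z6) = {Z7}.
Pa(Z6) = {Z1, Z2, Z3, Z5}.
Parents of each child, excluding Z6:
  Z7: Z0, Z1, Z2, Z4, Z5
MB(Z6) = {Z0, Z1, Z2, Z3, Z4, Z5, Z7}.
Comparing with the claimed set, Z5 is missing.

Z5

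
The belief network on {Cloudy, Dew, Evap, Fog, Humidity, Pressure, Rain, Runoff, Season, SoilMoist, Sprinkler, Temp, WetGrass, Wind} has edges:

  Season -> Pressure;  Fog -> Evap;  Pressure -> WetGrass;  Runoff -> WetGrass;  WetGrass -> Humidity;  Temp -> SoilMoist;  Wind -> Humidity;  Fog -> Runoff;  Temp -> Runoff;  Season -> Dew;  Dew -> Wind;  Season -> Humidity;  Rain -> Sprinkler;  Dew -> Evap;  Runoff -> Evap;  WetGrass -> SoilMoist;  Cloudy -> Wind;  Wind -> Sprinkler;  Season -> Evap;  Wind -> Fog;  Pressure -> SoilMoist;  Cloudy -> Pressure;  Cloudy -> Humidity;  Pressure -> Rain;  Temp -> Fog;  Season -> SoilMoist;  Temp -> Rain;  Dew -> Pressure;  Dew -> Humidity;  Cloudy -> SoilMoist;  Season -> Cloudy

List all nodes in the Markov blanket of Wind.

{Cloudy, Dew, Fog, Humidity, Rain, Season, Sprinkler, Temp, WetGrass}

Parents of Wind: Cloudy, Dew.
Wind's children: Fog, Humidity, Sprinkler.
Parents of each child, excluding Wind:
  Fog's other parent is Temp.
  parents(Sprinkler) \ {Wind} = {Rain}.
  Humidity also has parents Cloudy, Dew, Season, WetGrass.
MB(Wind) = {Cloudy, Dew, Fog, Humidity, Rain, Season, Sprinkler, Temp, WetGrass}.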